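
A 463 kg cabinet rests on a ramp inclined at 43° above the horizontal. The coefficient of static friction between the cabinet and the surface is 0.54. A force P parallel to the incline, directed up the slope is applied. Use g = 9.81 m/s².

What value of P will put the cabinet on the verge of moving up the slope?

P ≈ 4890 N

At impending motion up the slope, friction acts down-slope at its limit: f = μ_s N.
P is parallel to the surface, so N = m g cos θ = 3320 N.
Along the incline: P = m g sin θ + μ_s N = 3100 + 0.54×3320 = 4890 N.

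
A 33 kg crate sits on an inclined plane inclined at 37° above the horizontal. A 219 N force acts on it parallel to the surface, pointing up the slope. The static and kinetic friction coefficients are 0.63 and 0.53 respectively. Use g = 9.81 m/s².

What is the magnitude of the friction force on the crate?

f ≈ 24.2 N (down the incline)

Normal force: N = m g cos θ = 33 × 9.81 × cos 37° = 258.5 N.
For equilibrium along the incline the friction force must supply f = m g sin θ − P = 194.8 − 219 = -24.17 N (positive meaning up-slope).
The static-friction ceiling is μ_s N = 0.63 × 258.5 = 162.9 N.
Since |-24.17| ≤ 162.9 N, static friction is sufficient; f equals the required value, not μ_s N.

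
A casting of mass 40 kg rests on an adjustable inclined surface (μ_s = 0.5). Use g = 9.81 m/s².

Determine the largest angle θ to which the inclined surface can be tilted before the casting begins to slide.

θ_max ≈ 26.6°

At the slip threshold, m g sin θ = μ_s · m g cos θ, so tan θ = μ_s.
θ_max = arctan(0.5) = 26.6°.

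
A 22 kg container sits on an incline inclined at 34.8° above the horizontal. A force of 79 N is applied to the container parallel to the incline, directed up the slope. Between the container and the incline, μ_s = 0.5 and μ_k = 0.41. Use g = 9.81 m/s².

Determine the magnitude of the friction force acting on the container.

f ≈ 44.2 N (up the incline)

The normal reaction is N = m g cos θ = 177.2 N.
The friction needed for equilibrium is m g sin θ − P = 123.2 − 79 = 44.17 N, measured positive up-slope.
Maximum static friction available: μ_s N = 0.5 × 177.2 = 88.61 N.
Since |44.17| ≤ 88.61 N, no slip — friction simply equals what equilibrium demands.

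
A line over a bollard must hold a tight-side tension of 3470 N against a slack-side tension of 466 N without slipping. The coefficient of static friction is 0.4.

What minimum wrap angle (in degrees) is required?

β_min ≈ 288°

T₂/T₁ = e^{μβ} → β = ln(T₂/T₁)/μ.
β = ln(3470/466)/0.4 = 2.008/0.4 = 5.019 rad.
In degrees: β = 5.019 × 180/π = 288°.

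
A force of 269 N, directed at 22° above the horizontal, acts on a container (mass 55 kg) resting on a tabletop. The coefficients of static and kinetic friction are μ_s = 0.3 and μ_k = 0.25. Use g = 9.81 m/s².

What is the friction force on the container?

Vertical equilibrium gives N = m g − P sin α = 438.8 N.
The horizontal driving force is P cos α = 249.4 N, so equilibrium needs friction f = 249.4 N.
μ_s N = 0.3 × 438.8 = 131.6 N.
The required friction exceeds μ_s N, so the container moves and f = μ_k N = 110 N.

f ≈ 110 N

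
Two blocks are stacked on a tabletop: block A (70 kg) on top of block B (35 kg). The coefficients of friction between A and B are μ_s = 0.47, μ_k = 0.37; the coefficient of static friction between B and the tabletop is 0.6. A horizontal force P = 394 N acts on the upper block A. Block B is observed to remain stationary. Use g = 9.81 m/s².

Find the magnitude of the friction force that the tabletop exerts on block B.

Between the blocks, N₁ = m_A g = 686.7 N.
Maximum static friction on A from B: μ_s N₁ = 0.47×686.7 = 322.7 N.
Since P = 394 N > 322.7 N, A slides on B; the A–B friction is kinetic: f₁ = μ_k N₁ = 0.37×686.7 = 254 N.
B experiences an equal 254 N forward from A (third law). B is in equilibrium, so the floor supplies f₂ = 254 N of static friction (limit μ_s(m_A+m_B)g = 618 N, not exceeded).

f ≈ 254 N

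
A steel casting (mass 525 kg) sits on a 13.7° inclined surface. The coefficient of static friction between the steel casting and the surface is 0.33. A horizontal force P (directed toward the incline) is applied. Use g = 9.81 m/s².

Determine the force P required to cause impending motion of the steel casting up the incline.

P ≈ 3210 N

At impending motion up the slope, friction acts down-slope at its limit: f = μ_s N.
Perpendicular to the incline: N = m g cos θ + P sin θ.
Along the incline: P cos θ = m g sin θ + μ_s N = m g sin θ + μ_s (m g cos θ + P sin θ).
Solving, P (cos θ − μ_s sin θ) = m g (sin θ + μ_s cos θ), so P = 525×9.81×(sin 13.7° + 0.33 cos 13.7°)/(cos 13.7° − 0.33 sin 13.7°) = 5150×0.5574/0.8934 = 3210 N.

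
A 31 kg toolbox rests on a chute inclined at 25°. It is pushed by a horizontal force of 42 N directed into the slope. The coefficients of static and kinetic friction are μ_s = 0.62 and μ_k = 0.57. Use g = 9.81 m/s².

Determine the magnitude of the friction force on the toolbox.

f ≈ 90.5 N (up the incline)

Normal direction: N = m g cos θ + P sin θ = 293.4 N.
Parallel to the incline: P cos θ − m g sin θ = 38.06 − 128.5 = -90.46 N; the friction needed to balance this is 90.46 N acting up the slope.
Maximum static friction: μ_s N = 0.62 × 293.4 = 181.9 N.
Since 90.46 N is within the 181.9 N limit, the toolbox stays put and friction is exactly 90.5 N.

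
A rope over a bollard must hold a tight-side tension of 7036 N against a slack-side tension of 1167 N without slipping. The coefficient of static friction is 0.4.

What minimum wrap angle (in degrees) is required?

β_min ≈ 257°

T₂/T₁ = e^{μβ} → β = ln(T₂/T₁)/μ.
β = ln(7036/1167)/0.4 = 1.797/0.4 = 4.492 rad.
In degrees: β = 4.492 × 180/π = 257°.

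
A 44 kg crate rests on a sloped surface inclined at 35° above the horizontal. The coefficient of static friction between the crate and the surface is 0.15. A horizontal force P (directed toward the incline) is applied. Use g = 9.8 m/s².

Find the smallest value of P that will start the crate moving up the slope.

P ≈ 410 N

At impending motion up the slope, friction acts down-slope at its limit: f = μ_s N.
Perpendicular to the incline: N = m g cos θ + P sin θ.
Along the incline: P cos θ = m g sin θ + μ_s N = m g sin θ + μ_s (m g cos θ + P sin θ).
Solving, P (cos θ − μ_s sin θ) = m g (sin θ + μ_s cos θ), so P = 44×9.8×(sin 35° + 0.15 cos 35°)/(cos 35° − 0.15 sin 35°) = 431×0.6964/0.7331 = 410 N.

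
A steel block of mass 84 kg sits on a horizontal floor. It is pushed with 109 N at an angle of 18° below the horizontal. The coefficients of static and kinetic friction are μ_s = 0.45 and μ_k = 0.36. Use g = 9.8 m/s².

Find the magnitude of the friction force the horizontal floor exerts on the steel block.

The vertical component of P adds to the normal force: N = m g + P sin α = 823.2 + 33.68 = 856.9 N.
Horizontally, friction must balance P cos α = 103.7 N.
μ_s N = 0.45 × 856.9 = 385.6 N.
Since 103.7 N does not exceed the limit, the steel block stays at rest and f = 104 N.

f ≈ 104 N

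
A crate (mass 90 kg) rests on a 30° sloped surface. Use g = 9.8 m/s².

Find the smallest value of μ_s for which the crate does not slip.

μ_s,min ≈ 0.577

At the slip threshold m g sin θ = μ_s m g cos θ, so μ_s,min = tan θ.
μ_s,min = tan 30° = 0.577.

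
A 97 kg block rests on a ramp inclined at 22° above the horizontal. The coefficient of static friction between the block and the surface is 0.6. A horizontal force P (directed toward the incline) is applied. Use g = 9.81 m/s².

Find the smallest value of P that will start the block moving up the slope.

At impending motion up the slope, friction acts down-slope at its limit: f = μ_s N.
Perpendicular to the incline: N = m g cos θ + P sin θ.
Along the incline: P cos θ = m g sin θ + μ_s N = m g sin θ + μ_s (m g cos θ + P sin θ).
Solving, P (cos θ − μ_s sin θ) = m g (sin θ + μ_s cos θ), so P = 97×9.81×(sin 22° + 0.6 cos 22°)/(cos 22° − 0.6 sin 22°) = 952×0.9309/0.7024 = 1260 N.

P ≈ 1260 N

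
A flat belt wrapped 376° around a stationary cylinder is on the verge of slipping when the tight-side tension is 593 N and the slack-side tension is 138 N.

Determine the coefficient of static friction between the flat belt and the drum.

μ ≈ 0.222

T₂/T₁ = e^{μβ} → μ = ln(T₂/T₁)/β.
β = 376° = 6.562 rad.
μ = ln(593/138)/6.562 = ln(4.297)/6.562 = 0.222.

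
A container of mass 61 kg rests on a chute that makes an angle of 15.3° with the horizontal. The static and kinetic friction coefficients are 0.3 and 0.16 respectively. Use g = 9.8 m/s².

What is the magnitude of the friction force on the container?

f ≈ 158 N (up the incline)

Normal force: N = m g cos θ = 61 × 9.8 × cos 15.3° = 576.6 N.
Along the slope the weight component is m g sin θ = 157.7 N; friction must supply exactly this, acting up-slope.
Static friction can supply at most μ_s N = 173 N.
Since |157.7| ≤ 173 N, the container remains in static equilibrium and friction takes exactly the required value.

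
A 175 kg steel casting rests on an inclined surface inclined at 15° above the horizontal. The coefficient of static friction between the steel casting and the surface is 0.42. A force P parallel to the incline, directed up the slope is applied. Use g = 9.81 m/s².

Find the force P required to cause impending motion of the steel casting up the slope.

P ≈ 1140 N

At impending motion up the slope, friction acts down-slope at its limit: f = μ_s N.
P is parallel to the surface, so N = m g cos θ = 1660 N.
Along the incline: P = m g sin θ + μ_s N = 444 + 0.42×1660 = 1140 N.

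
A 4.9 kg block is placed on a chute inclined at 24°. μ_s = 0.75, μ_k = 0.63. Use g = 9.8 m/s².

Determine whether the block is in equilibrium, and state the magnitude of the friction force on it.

f ≈ 19.5 N

N = m g cos θ = 43.9 N.
Down-slope weight component: m g sin θ = 19.5 N.
μ_s N = 32.9 N.
19.5 ≤ 32.9 N, so it stays put; friction = 19.5 N.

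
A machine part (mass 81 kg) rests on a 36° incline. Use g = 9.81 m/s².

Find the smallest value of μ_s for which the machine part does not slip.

At the slip threshold m g sin θ = μ_s m g cos θ, so μ_s,min = tan θ.
μ_s,min = tan 36° = 0.727.

μ_s,min ≈ 0.727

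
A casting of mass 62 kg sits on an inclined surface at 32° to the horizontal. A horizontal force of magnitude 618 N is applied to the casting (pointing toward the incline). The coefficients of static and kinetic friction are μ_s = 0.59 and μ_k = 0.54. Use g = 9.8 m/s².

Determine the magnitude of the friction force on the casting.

f ≈ 202 N (down the incline)

The horizontal push has a component P sin θ into the surface, so N = m g cos θ + P sin θ = 515.3 + 327.5 = 842.8 N.
Along the incline, the net driving force (taking up-slope positive) is P cos θ − m g sin θ = 524.1 − 322 = 202.1 N, so equilibrium requires friction f = -202.1 N (down-slope).
Maximum static friction: μ_s N = 0.59 × 842.8 = 497.2 N.
|f_req| = 202.1 ≤ 497.2 N → the casting is in equilibrium; friction equals the required value.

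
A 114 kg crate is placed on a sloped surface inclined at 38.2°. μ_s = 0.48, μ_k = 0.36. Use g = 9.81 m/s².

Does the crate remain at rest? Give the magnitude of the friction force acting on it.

f ≈ 316 N

N = m g cos θ = 879 N.
Down-slope weight component: m g sin θ = 692 N.
μ_s N = 422 N.
692 > 422 N, so it slides; kinetic friction f = μ_k N = 0.36×879 = 316 N.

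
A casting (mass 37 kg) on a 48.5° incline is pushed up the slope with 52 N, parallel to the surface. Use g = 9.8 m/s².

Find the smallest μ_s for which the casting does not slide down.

μ_s,min ≈ 0.914

N = m g cos θ = 240.3 N.
Friction must make up the shortfall along the incline: f = m g sin θ − P = 271.6 − 52 = 219.6 N.
At the threshold f = μ_s N, so μ_s,min = 219.6/240.3 = 0.914.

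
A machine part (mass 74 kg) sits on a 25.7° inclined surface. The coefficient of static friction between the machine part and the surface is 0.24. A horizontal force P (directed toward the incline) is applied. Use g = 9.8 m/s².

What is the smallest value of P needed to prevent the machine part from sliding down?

The machine part tends to slide down (tan θ > μ_s), so at the point of impending slip friction acts up-slope at its limit: f = μ_s N.
Perpendicular to the incline: N = m g cos θ + P sin θ.
Along the incline: P cos θ + μ_s N = m g sin θ, i.e. P cos θ + μ_s (m g cos θ + P sin θ) = m g sin θ.
Solving, P (cos θ + μ_s sin θ) = m g (sin θ − μ_s cos θ), so P = 725×0.2174/1.005 = 157 N.

P_min ≈ 157 N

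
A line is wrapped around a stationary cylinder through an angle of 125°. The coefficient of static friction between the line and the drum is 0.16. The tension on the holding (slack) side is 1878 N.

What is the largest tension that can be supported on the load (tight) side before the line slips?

At impending slip the capstan equation gives T₂/T₁ = e^{μβ} with β in radians.
β = 125° × π/180 = 2.182 rad.
e^{μβ} = e^{0.16×2.182} = 1.418.
T₂ = T₁ · e^{μβ} = 1878 × 1.418 = 2660 N.

T_max ≈ 2660 N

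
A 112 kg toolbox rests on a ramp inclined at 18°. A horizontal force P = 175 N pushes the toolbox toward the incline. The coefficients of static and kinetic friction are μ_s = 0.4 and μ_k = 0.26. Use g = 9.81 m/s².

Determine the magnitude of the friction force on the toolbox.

Normal direction: N = m g cos θ + P sin θ = 1099 N.
Along the incline, the net driving force (taking up-slope positive) is P cos θ − m g sin θ = 166.4 − 339.5 = -173.1 N, so equilibrium requires friction f = 173.1 N (up-slope).
Maximum static friction: μ_s N = 0.4 × 1099 = 439.6 N.
Since 173.1 N is within the 439.6 N limit, the toolbox stays put and friction is exactly 173 N.

f ≈ 173 N (up the incline)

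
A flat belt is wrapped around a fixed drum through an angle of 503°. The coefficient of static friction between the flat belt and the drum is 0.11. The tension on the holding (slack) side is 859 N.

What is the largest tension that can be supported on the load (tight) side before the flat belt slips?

At impending slip the capstan equation gives T₂/T₁ = e^{μβ} with β in radians.
β = 503° × π/180 = 8.779 rad.
e^{μβ} = e^{0.11×8.779} = 2.627.
T₂ = T₁ · e^{μβ} = 859 × 2.627 = 2260 N.

T_max ≈ 2260 N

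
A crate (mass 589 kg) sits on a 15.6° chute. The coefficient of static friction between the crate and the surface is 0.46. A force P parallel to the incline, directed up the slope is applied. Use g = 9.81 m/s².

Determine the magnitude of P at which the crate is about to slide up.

P ≈ 4110 N

At impending motion up the slope, friction acts down-slope at its limit: f = μ_s N.
P is parallel to the surface, so N = m g cos θ = 5570 N.
Along the incline: P = m g sin θ + μ_s N = 1550 + 0.46×5570 = 4110 N.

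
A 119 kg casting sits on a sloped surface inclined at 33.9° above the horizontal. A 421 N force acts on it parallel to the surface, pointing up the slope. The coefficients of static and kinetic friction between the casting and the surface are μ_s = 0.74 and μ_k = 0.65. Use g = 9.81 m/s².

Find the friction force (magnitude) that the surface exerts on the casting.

Normal force: N = m g cos θ = 119 × 9.81 × cos 33.9° = 968.9 N.
Parallel to the incline, ΣF = 0 gives f = m g sin θ − P = 651.1 − 421 = 230.1 N (up-slope positive).
The static-friction ceiling is μ_s N = 0.74 × 968.9 = 717 N.
Since |230.1| ≤ 717 N, the casting remains in static equilibrium and friction takes exactly the required value.

f ≈ 230 N (up the incline)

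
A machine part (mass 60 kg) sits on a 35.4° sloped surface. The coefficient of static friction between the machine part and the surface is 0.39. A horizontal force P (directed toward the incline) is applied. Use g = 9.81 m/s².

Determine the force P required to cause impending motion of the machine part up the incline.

At impending motion up the slope, friction acts down-slope at its limit: f = μ_s N.
Perpendicular to the incline: N = m g cos θ + P sin θ.
Along the incline: P cos θ = m g sin θ + μ_s N = m g sin θ + μ_s (m g cos θ + P sin θ).
Solving, P (cos θ − μ_s sin θ) = m g (sin θ + μ_s cos θ), so P = 60×9.81×(sin 35.4° + 0.39 cos 35.4°)/(cos 35.4° − 0.39 sin 35.4°) = 589×0.8972/0.5892 = 896 N.

P ≈ 896 N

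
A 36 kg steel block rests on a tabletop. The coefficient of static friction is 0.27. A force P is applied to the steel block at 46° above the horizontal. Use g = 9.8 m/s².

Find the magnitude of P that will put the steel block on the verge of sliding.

N = m g − P sin α (the pull lifts the steel block).
At impending slip, P cos α = μ_s N = μ_s (m g − P sin α).
Solving: P (cos α + μ_s sin α) = μ_s m g → P = 0.27×353/(cos 46° + 0.27 sin 46°) = 95.3/0.8889 = 107 N.

P ≈ 107 N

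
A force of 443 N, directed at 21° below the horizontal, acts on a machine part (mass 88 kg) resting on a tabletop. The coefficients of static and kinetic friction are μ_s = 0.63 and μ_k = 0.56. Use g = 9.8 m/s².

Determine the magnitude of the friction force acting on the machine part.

f ≈ 414 N

The vertical component of P adds to the normal force: N = m g + P sin α = 862.4 + 158.8 = 1021 N.
Horizontally, friction must balance P cos α = 413.6 N.
The static-friction limit is μ_s N = 643.3 N.
Since 413.6 N does not exceed the limit, the machine part stays at rest and f = 414 N.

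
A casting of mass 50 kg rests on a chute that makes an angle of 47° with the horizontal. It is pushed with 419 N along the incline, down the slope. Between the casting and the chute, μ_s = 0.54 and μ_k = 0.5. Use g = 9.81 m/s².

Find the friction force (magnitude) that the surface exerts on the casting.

The normal reaction is N = m g cos θ = 334.5 N.
For equilibrium along the incline the friction force must supply f = m g sin θ + P = 358.7 + 419 = 777.7 N (positive meaning up-slope).
Maximum static friction available: μ_s N = 0.54 × 334.5 = 180.6 N.
Since |777.7| > 180.6 N, static friction cannot hold it; the casting slides down the incline and kinetic friction applies: f = μ_k N = 0.5 × 334.5 = 167 N.

f ≈ 167 N (up the incline)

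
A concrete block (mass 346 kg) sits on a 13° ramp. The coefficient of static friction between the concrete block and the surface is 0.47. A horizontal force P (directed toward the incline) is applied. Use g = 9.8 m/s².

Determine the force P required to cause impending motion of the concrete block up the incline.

At impending motion up the slope, friction acts down-slope at its limit: f = μ_s N.
Perpendicular to the incline: N = m g cos θ + P sin θ.
Along the incline: P cos θ = m g sin θ + μ_s N = m g sin θ + μ_s (m g cos θ + P sin θ).
Solving, P (cos θ − μ_s sin θ) = m g (sin θ + μ_s cos θ), so P = 346×9.8×(sin 13° + 0.47 cos 13°)/(cos 13° − 0.47 sin 13°) = 3390×0.6829/0.8686 = 2670 N.

P ≈ 2670 N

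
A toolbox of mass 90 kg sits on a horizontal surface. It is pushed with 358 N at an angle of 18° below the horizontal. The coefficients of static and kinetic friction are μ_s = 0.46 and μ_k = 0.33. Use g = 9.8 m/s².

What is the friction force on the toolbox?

f ≈ 340 N

The vertical component of P adds to the normal force: N = m g + P sin α = 882 + 110.6 = 992.6 N.
For equilibrium, f = P cos α = 358×cos 18° = 340.5 N.
μ_s N = 0.46 × 992.6 = 456.6 N.
Since 340.5 N does not exceed the limit, the toolbox stays at rest and f = 340 N.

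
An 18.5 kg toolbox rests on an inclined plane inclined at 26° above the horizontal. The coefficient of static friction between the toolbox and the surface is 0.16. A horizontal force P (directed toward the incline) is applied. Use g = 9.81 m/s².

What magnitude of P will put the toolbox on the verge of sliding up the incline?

At impending motion up the slope, friction acts down-slope at its limit: f = μ_s N.
Perpendicular to the incline: N = m g cos θ + P sin θ.
Along the incline: P cos θ = m g sin θ + μ_s N = m g sin θ + μ_s (m g cos θ + P sin θ).
Solving, P (cos θ − μ_s sin θ) = m g (sin θ + μ_s cos θ), so P = 18.5×9.81×(sin 26° + 0.16 cos 26°)/(cos 26° − 0.16 sin 26°) = 181×0.5822/0.8287 = 128 N.

P ≈ 128 N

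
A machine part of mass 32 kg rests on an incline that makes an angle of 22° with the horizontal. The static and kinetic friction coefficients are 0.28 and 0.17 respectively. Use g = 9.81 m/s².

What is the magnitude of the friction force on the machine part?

f ≈ 49.5 N (up the incline)

Normal force: N = m g cos θ = 32 × 9.81 × cos 22° = 291.1 N.
For equilibrium along the incline, friction must balance the weight component: f = m g sin θ = 117.6 N up the slope.
The static-friction ceiling is μ_s N = 0.28 × 291.1 = 81.5 N.
Since |117.6| > 81.5 N, static friction cannot hold it; the machine part slides down the incline and kinetic friction applies: f = μ_k N = 0.17 × 291.1 = 49.5 N.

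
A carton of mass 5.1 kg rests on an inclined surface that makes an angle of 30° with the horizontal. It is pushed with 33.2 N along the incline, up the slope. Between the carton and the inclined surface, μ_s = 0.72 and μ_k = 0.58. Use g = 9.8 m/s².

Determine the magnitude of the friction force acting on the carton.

Normal force: N = m g cos θ = 5.1 × 9.8 × cos 30° = 43.28 N.
Parallel to the incline, ΣF = 0 gives f = m g sin θ − P = 24.99 − 33.2 = -8.21 N (up-slope positive).
Maximum static friction available: μ_s N = 0.72 × 43.28 = 31.16 N.
Since |-8.21| ≤ 31.16 N, the carton remains in static equilibrium and friction takes exactly the required value.

f ≈ 8.21 N (down the incline)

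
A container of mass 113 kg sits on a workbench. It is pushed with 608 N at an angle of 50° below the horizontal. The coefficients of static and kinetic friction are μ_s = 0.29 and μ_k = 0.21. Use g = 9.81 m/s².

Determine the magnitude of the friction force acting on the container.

f ≈ 391 N

The vertical component of P adds to the normal force: N = m g + P sin α = 1109 + 465.8 = 1574 N.
For equilibrium, f = P cos α = 608×cos 50° = 390.8 N.
μ_s N = 0.29 × 1574 = 456.5 N.
390.8 ≤ 456.5 N → static; friction equals the required 391 N.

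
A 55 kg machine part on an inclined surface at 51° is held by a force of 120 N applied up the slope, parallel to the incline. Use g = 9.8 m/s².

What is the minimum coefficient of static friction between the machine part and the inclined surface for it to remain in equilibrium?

N = m g cos θ = 339.2 N.
Friction must make up the shortfall along the incline: f = m g sin θ − P = 418.9 − 120 = 298.9 N.
At the threshold f = μ_s N, so μ_s,min = 298.9/339.2 = 0.881.

μ_s,min ≈ 0.881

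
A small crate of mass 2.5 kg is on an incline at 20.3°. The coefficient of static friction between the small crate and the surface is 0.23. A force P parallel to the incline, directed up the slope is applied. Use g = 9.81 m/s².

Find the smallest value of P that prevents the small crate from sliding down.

P_min ≈ 3.22 N

The small crate tends to slide down (tan θ > μ_s), so at the point of impending slip friction acts up-slope at its limit: f = μ_s N.
P is parallel to the surface, so N = m g cos θ = 23 N.
Along the incline: P + μ_s N = m g sin θ, so P = 8.51 − 0.23×23 = 3.22 N.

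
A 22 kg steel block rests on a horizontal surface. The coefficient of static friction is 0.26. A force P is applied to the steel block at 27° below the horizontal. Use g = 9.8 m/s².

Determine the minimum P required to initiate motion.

N = m g + P sin α (the push presses the steel block into the horizontal surface).
At impending slip, P cos α = μ_s N = μ_s (m g + P sin α).
Solving: P (cos α − μ_s sin α) = μ_s m g → P = 0.26×216/(cos 27° − 0.26 sin 27°) = 56.1/0.773 = 72.5 N.

P ≈ 72.5 N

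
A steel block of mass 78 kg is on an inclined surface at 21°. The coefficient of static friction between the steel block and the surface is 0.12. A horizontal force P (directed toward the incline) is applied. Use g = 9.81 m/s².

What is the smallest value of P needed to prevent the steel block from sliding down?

P_min ≈ 193 N

The steel block tends to slide down (tan θ > μ_s), so at the point of impending slip friction acts up-slope at its limit: f = μ_s N.
Perpendicular to the incline: N = m g cos θ + P sin θ.
Along the incline: P cos θ + μ_s N = m g sin θ, i.e. P cos θ + μ_s (m g cos θ + P sin θ) = m g sin θ.
Solving, P (cos θ + μ_s sin θ) = m g (sin θ − μ_s cos θ), so P = 765×0.2463/0.9766 = 193 N.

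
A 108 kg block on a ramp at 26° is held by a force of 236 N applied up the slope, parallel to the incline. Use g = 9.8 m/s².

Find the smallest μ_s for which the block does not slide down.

N = m g cos θ = 951.3 N.
Friction must make up the shortfall along the incline: f = m g sin θ − P = 464 − 236 = 228 N.
At the threshold f = μ_s N, so μ_s,min = 228/951.3 = 0.24.

μ_s,min ≈ 0.24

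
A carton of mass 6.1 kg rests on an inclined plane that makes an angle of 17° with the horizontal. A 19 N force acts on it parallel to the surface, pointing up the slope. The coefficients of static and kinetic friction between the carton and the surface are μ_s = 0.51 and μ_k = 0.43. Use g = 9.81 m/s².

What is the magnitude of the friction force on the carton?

Perpendicular to the surface, N = m g cos θ = 6.1·9.81·cos 17° = 57.23 N.
For equilibrium along the incline the friction force must supply f = m g sin θ − P = 17.5 − 19 = -1.504 N (positive meaning up-slope).
The static-friction ceiling is μ_s N = 0.51 × 57.23 = 29.19 N.
Since |-1.504| ≤ 29.19 N, the carton remains in static equilibrium and friction takes exactly the required value.

f ≈ 1.5 N (down the incline)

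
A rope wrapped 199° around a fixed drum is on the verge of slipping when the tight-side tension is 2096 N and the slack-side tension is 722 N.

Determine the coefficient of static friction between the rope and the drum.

T₂/T₁ = e^{μβ} → μ = ln(T₂/T₁)/β.
β = 199° = 3.473 rad.
μ = ln(2096/722)/3.473 = ln(2.903)/3.473 = 0.307.

μ ≈ 0.307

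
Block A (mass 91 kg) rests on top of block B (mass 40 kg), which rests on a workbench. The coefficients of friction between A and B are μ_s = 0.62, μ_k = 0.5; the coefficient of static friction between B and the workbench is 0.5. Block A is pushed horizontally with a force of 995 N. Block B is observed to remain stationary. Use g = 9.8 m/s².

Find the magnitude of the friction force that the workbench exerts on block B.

f ≈ 446 N

Normal force at the A–B interface: N₁ = m_A g = 891.8 N.
Maximum static friction on A from B: μ_s N₁ = 0.62×891.8 = 552.9 N.
Since P = 995 N > 552.9 N, A slides on B; the A–B friction is kinetic: f₁ = μ_k N₁ = 0.5×891.8 = 446 N.
B experiences an equal 446 N forward from A (third law). B is in equilibrium, so the floor supplies f₂ = 446 N of static friction (limit μ_s(m_A+m_B)g = 641.9 N, not exceeded).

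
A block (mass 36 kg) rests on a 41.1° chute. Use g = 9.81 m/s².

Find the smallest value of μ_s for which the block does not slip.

μ_s,min ≈ 0.872

At the slip threshold m g sin θ = μ_s m g cos θ, so μ_s,min = tan θ.
μ_s,min = tan 41.1° = 0.872.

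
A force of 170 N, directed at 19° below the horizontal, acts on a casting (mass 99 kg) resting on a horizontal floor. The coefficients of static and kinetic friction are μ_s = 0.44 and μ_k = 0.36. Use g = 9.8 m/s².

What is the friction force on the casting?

N = m g + P sin α = 970.2 + 170×sin 19° = 1026 N.
For equilibrium, f = P cos α = 170×cos 19° = 160.7 N.
The static-friction limit is μ_s N = 451.2 N.
160.7 ≤ 451.2 N → static; friction equals the required 161 N.

f ≈ 161 N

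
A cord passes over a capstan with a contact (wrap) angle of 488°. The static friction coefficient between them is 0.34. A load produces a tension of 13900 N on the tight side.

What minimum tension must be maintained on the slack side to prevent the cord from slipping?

Capstan equation at impending slip: T_tight/T_slack = e^{μβ}.
β = 488° = 8.517 rad; e^{μβ} = e^{0.34×8.517} = 18.1.
T_slack = T_tight / e^{μβ} = 13900 / 18.1 = 768 N.

T_min ≈ 768 N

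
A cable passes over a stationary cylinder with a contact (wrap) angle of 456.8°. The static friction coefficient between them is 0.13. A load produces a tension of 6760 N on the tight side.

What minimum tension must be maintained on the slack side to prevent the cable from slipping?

T_min ≈ 2400 N

Capstan equation at impending slip: T_tight/T_slack = e^{μβ}.
β = 456.8° = 7.973 rad; e^{μβ} = e^{0.13×7.973} = 2.819.
T_slack = T_tight / e^{μβ} = 6760 / 2.819 = 2400 N.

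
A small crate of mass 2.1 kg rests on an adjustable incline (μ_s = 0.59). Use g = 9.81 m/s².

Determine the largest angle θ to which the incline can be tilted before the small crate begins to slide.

θ_max ≈ 30.5°

At the slip threshold, m g sin θ = μ_s · m g cos θ, so tan θ = μ_s.
θ_max = arctan(0.59) = 30.5°.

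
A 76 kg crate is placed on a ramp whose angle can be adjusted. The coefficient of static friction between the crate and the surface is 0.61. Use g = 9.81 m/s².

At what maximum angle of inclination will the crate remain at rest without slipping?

θ_max ≈ 31.4°

At the slip threshold, m g sin θ = μ_s · m g cos θ, so tan θ = μ_s.
θ_max = arctan(0.61) = 31.4°.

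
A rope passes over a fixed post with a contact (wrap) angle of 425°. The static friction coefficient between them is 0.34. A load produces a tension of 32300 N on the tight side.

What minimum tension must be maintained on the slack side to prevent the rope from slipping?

T_min ≈ 2590 N

Capstan equation at impending slip: T_tight/T_slack = e^{μβ}.
β = 425° = 7.418 rad; e^{μβ} = e^{0.34×7.418} = 12.45.
T_slack = T_tight / e^{μβ} = 32300 / 12.45 = 2590 N.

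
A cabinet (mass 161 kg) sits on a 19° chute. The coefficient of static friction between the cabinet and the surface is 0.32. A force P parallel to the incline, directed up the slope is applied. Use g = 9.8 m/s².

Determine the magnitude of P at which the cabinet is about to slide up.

At impending motion up the slope, friction acts down-slope at its limit: f = μ_s N.
P is parallel to the surface, so N = m g cos θ = 1490 N.
Along the incline: P = m g sin θ + μ_s N = 514 + 0.32×1490 = 991 N.

P ≈ 991 N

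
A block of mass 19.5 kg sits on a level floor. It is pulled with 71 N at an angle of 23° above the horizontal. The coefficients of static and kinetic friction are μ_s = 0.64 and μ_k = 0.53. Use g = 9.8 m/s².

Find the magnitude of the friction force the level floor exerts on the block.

Vertical equilibrium gives N = m g − P sin α = 163.4 N.
The horizontal driving force is P cos α = 65.36 N, so equilibrium needs friction f = 65.36 N.
μ_s N = 0.64 × 163.4 = 104.5 N.
Since 65.36 N does not exceed the limit, the block stays at rest and f = 65.4 N.

f ≈ 65.4 N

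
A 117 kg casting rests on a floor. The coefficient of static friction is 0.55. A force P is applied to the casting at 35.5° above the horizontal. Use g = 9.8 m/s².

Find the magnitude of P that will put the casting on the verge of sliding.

P ≈ 556 N

N = m g − P sin α (the pull lifts the casting).
At impending slip, P cos α = μ_s N = μ_s (m g − P sin α).
Solving: P (cos α + μ_s sin α) = μ_s m g → P = 0.55×1150/(cos 35.5° + 0.55 sin 35.5°) = 631/1.134 = 556 N.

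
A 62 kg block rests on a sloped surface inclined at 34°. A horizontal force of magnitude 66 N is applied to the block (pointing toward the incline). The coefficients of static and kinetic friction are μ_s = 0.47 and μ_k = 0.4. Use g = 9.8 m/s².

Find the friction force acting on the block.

Normal direction: N = m g cos θ + P sin θ = 540.6 N.
Along the incline, the net driving force (taking up-slope positive) is P cos θ − m g sin θ = 54.72 − 339.8 = -285 N, so equilibrium requires friction f = 285 N (up-slope).
The limit of static friction is μ_s N = 254.1 N.
The required 285 N exceeds the static limit, so the block slides down-slope and f = μ_k N = 0.4×540.6 = 216 N.

f ≈ 216 N (up the incline)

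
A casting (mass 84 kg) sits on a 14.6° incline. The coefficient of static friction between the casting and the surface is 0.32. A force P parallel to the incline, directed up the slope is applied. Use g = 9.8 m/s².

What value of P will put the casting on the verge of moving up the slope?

P ≈ 462 N

At impending motion up the slope, friction acts down-slope at its limit: f = μ_s N.
P is parallel to the surface, so N = m g cos θ = 797 N.
Along the incline: P = m g sin θ + μ_s N = 208 + 0.32×797 = 462 N.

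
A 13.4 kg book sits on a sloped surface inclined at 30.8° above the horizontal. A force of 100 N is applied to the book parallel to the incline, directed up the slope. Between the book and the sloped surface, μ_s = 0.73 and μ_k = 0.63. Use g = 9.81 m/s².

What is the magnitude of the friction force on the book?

f ≈ 32.7 N (down the incline)

Normal force: N = m g cos θ = 13.4 × 9.81 × cos 30.8° = 112.9 N.
For equilibrium along the incline the friction force must supply f = m g sin θ − P = 67.31 − 100 = -32.69 N (positive meaning up-slope).
Static friction can supply at most μ_s N = 82.43 N.
Since |-32.69| ≤ 82.43 N, the book remains in static equilibrium and friction takes exactly the required value.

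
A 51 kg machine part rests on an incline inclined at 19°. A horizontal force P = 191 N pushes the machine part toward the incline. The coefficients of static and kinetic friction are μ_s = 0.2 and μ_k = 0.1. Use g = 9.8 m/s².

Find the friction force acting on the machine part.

The horizontal push has a component P sin θ into the surface, so N = m g cos θ + P sin θ = 472.6 + 62.18 = 534.8 N.
Along the incline, the net driving force (taking up-slope positive) is P cos θ − m g sin θ = 180.6 − 162.7 = 17.88 N, so equilibrium requires friction f = -17.88 N (down-slope).
The limit of static friction is μ_s N = 107 N.
|f_req| = 17.88 ≤ 107 N → the machine part is in equilibrium; friction equals the required value.

f ≈ 17.9 N (down the incline)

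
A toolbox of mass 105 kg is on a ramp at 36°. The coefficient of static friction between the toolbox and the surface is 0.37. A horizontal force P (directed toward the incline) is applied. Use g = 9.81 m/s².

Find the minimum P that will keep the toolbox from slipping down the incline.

The toolbox tends to slide down (tan θ > μ_s), so at the point of impending slip friction acts up-slope at its limit: f = μ_s N.
Perpendicular to the incline: N = m g cos θ + P sin θ.
Along the incline: P cos θ + μ_s N = m g sin θ, i.e. P cos θ + μ_s (m g cos θ + P sin θ) = m g sin θ.
Solving, P (cos θ + μ_s sin θ) = m g (sin θ − μ_s cos θ), so P = 1030×0.2884/1.026 = 289 N.

P_min ≈ 289 N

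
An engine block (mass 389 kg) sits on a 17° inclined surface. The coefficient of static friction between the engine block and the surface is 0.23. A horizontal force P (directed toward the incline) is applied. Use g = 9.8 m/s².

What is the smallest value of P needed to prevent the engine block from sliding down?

The engine block tends to slide down (tan θ > μ_s), so at the point of impending slip friction acts up-slope at its limit: f = μ_s N.
Perpendicular to the incline: N = m g cos θ + P sin θ.
Along the incline: P cos θ + μ_s N = m g sin θ, i.e. P cos θ + μ_s (m g cos θ + P sin θ) = m g sin θ.
Solving, P (cos θ + μ_s sin θ) = m g (sin θ − μ_s cos θ), so P = 3810×0.07242/1.024 = 270 N.

P_min ≈ 270 N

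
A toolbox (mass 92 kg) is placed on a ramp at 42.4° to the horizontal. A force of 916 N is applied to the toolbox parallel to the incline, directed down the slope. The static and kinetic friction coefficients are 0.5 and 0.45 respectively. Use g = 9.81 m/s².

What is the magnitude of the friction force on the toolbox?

f ≈ 300 N (up the incline)

The normal reaction is N = m g cos θ = 666.5 N.
For equilibrium along the incline the friction force must supply f = m g sin θ + P = 608.6 + 916 = 1525 N (positive meaning up-slope).
Static friction can supply at most μ_s N = 333.2 N.
Since |1525| > 333.2 N, static friction cannot hold it; the toolbox slides down the incline and kinetic friction applies: f = μ_k N = 0.45 × 666.5 = 300 N.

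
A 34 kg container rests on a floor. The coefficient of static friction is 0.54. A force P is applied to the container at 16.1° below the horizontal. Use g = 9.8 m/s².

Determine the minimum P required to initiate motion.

N = m g + P sin α (the push presses the container into the floor).
At impending slip, P cos α = μ_s N = μ_s (m g + P sin α).
Solving: P (cos α − μ_s sin α) = μ_s m g → P = 0.54×333/(cos 16.1° − 0.54 sin 16.1°) = 180/0.811 = 222 N.

P ≈ 222 N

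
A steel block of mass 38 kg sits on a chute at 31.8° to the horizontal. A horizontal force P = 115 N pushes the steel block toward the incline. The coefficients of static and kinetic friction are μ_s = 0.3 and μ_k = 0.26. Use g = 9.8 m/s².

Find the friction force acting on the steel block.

Normal direction: N = m g cos θ + P sin θ = 377.1 N.
Parallel to the incline: P cos θ − m g sin θ = 97.74 − 196.2 = -98.5 N; the friction needed to balance this is 98.5 N acting up the slope.
Maximum static friction: μ_s N = 0.3 × 377.1 = 113.1 N.
Since 98.5 N is within the 113.1 N limit, the steel block stays put and friction is exactly 98.5 N.

f ≈ 98.5 N (up the incline)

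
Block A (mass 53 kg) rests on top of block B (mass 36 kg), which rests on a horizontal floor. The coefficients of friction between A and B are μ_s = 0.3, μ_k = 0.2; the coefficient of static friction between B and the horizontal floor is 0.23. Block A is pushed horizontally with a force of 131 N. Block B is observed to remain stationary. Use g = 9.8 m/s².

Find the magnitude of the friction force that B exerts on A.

f ≈ 131 N

Between the blocks, N₁ = m_A g = 519.4 N.
Maximum static friction on A from B: μ_s N₁ = 0.3×519.4 = 155.8 N.
Since P = 131 N ≤ 155.8 N, A does not slip on B; friction on A equals P = 131 N.
By Newton's third law B feels 131 N forward from A. With B stationary, the floor's static friction on B balances it: f₂ = 131 N (well within μ_s(m_A+m_B)g = 200.6 N).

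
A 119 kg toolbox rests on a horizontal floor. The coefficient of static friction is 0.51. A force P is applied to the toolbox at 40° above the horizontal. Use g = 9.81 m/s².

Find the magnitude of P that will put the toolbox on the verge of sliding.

P ≈ 544 N

N = m g − P sin α (the pull lifts the toolbox).
At impending slip, P cos α = μ_s N = μ_s (m g − P sin α).
Solving: P (cos α + μ_s sin α) = μ_s m g → P = 0.51×1170/(cos 40° + 0.51 sin 40°) = 595/1.094 = 544 N.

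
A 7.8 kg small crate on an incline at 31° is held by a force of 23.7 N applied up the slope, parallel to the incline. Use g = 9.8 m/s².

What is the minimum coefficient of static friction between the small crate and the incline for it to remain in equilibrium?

N = m g cos θ = 65.52 N.
Friction must make up the shortfall along the incline: f = m g sin θ − P = 39.37 − 23.7 = 15.67 N.
At the threshold f = μ_s N, so μ_s,min = 15.67/65.52 = 0.239.

μ_s,min ≈ 0.239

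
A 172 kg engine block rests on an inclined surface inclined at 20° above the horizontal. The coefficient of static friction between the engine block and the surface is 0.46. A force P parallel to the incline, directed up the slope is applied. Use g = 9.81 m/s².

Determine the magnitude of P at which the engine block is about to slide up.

P ≈ 1310 N

At impending motion up the slope, friction acts down-slope at its limit: f = μ_s N.
P is parallel to the surface, so N = m g cos θ = 1590 N.
Along the incline: P = m g sin θ + μ_s N = 577 + 0.46×1590 = 1310 N.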